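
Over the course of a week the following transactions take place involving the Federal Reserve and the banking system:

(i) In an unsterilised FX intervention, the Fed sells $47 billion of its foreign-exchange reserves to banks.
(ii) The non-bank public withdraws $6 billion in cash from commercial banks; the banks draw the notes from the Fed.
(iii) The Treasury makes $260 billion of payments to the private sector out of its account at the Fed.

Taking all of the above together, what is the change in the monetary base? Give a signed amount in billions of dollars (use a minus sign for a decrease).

Fed balance sheet:
  Assets:      Foreign assets −$47B
  Liabilities: Bank reserves +$207B, Currency in circulation +$6B, Government deposits −$260B
Commercial banking system:
  Assets:      Reserves at CB +$207B, Foreign assets +$47B
  Liabilities: Checkable deposits +$254B
Monetary base = currency + reserves: +$6B + (+$207B) = +$213 billion.

+$213 billion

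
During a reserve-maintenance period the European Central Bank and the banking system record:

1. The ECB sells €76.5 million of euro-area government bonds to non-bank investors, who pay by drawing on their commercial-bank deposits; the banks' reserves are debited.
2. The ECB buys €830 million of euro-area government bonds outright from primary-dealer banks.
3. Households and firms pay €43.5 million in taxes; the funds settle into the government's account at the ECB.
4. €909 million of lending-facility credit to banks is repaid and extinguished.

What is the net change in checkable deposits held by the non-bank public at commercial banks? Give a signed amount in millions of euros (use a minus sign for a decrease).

Asset sale (to non-banks) €76.5 million: non-bank counterparties' bank balances fall → −€76.5M.
OMO purchase (from banks) €830 million: the counterparty is a bank, so public deposits are unchanged → 0.
Government account inflow €43.5 million: non-bank counterparties' bank balances fall → −€43.5M.
Discount-window repayment €909 million: the counterparty is a bank, so public deposits are unchanged → 0.
Net: −76.5 + 0 − 43.5 + 0 = -€120 million.

-€120 million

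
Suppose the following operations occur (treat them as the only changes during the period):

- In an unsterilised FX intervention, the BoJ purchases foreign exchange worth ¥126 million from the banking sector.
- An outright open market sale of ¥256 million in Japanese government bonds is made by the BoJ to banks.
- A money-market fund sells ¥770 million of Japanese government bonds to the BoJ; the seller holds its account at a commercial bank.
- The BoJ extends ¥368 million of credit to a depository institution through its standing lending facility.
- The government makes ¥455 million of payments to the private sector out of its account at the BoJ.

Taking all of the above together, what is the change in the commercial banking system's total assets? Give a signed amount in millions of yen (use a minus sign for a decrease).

BoJ balance sheet:
  Assets:      Securities +¥514M, Loans to banks +¥368M, Foreign assets +¥126M
  Liabilities: Bank reserves +¥1463M, Government deposits −¥455M
Commercial banking system:
  Assets:      Reserves at CB +¥1463M, Securities +¥256M, Foreign assets −¥126M
  Liabilities: Checkable deposits +¥1225M, Borrowings from CB +¥368M
Change in total bank assets = +¥1593 million.

+¥1593 million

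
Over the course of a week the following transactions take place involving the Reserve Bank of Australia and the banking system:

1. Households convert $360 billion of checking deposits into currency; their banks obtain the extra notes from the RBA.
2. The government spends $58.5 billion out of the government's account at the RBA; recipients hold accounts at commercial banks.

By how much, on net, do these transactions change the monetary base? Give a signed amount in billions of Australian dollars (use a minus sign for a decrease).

+$58.5 billion

Currency withdrawal $360 billion: just a shift between currency and reserves — both are base money → 0.
Government spending $58.5 billion: a non-base liability converts back to reserves → +$58.5B.
Net: 0 + 58.5 = +$58.5 billion.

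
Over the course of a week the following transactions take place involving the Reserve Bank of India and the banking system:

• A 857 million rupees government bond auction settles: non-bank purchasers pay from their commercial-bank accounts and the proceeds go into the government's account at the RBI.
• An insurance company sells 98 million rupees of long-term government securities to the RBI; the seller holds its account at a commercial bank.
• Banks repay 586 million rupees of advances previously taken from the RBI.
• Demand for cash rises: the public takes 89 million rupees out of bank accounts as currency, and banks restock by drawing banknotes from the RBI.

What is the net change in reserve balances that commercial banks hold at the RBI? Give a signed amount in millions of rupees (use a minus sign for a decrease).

Government account inflow 857 million rupees: funds move from bank reserves into the government account → −857M.
Asset purchase (from non-banks) 98 million rupees: the RBI pays by crediting reserve accounts → +98M.
Discount-window repayment 586 million rupees: repayment is debited from reserves → −586M.
Currency withdrawal 89 million rupees: banks swap reserves for currency → −89M.
Net: −857 + 98 − 586 − 89 = -1434 million.

-1434 million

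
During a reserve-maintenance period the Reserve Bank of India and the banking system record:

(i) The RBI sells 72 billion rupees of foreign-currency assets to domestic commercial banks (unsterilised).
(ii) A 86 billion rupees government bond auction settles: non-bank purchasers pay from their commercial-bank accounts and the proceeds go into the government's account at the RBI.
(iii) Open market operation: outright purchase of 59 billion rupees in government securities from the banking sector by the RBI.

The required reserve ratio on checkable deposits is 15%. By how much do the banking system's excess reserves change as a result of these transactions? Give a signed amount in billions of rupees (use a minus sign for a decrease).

-86.1 billion

FX sale 72 billion rupees: reserves −72B, deposits 0.
Government account inflow 86 billion rupees: reserves −86B, deposits −86B.
OMO purchase (from banks) 59 billion rupees: reserves +59B, deposits 0.
Totals: Δreserves = −99B, Δdeposits = −86B.
Δrequired reserves = 15% × −86B = −12.9B.
Δexcess reserves = Δreserves − Δrequired = −99B − (−12.9B) = -86.1 billion.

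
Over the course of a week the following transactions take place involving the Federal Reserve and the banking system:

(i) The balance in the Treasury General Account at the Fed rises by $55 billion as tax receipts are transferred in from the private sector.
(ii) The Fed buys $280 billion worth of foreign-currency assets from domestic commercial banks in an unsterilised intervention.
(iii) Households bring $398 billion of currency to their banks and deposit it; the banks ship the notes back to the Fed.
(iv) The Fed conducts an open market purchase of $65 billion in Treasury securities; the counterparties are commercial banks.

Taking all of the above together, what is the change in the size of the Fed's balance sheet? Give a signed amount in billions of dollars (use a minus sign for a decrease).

Government account inflow $55 billion: only the composition of liabilities changes → 0.
FX purchase $280 billion: a Fed asset is acquired → +$280B.
Currency deposit $398 billion: only the composition of liabilities changes → 0.
OMO purchase (from banks) $65 billion: a Fed asset is acquired → +$65B.
Net: 0 + 280 + 0 + 65 = +$345 billion.

+$345 billion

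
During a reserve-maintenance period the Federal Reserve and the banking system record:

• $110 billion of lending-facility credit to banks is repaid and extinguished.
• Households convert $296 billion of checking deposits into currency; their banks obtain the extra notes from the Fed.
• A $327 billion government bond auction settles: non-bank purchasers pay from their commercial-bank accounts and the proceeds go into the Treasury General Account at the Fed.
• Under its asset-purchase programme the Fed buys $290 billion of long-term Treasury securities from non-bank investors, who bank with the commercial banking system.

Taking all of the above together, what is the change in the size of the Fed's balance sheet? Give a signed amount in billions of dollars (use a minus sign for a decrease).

Fed balance sheet:
  Assets:      Securities +$290B, Loans to banks −$110B
  Liabilities: Bank reserves −$443B, Currency in circulation +$296B, Government deposits +$327B
Commercial banking system:
  Assets:      Reserves at CB −$443B
  Liabilities: Checkable deposits −$333B, Borrowings from CB −$110B
Change in total Fed assets = +$180 billion.

+$180 billion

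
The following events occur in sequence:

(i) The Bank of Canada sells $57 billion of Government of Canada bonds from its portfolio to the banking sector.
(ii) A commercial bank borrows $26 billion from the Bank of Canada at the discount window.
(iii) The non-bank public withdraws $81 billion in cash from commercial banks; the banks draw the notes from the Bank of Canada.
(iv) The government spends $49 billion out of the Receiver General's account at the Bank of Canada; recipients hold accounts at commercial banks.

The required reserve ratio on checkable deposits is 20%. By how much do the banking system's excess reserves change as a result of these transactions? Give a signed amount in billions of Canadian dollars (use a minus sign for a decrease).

-$56.6 billion

OMO sale (to banks) $57 billion: reserves −$57B, deposits 0.
Discount-window loan $26 billion: reserves +$26B, deposits 0.
Currency withdrawal $81 billion: reserves −$81B, deposits −$81B.
Government spending $49 billion: reserves +$49B, deposits +$49B.
Totals: Δreserves = −$63B, Δdeposits = −$32B.
Δrequired reserves = 20% × −$32B = −$6.4B.
Δexcess reserves = Δreserves − Δrequired = −$63B − (−$6.4B) = -$56.6 billion.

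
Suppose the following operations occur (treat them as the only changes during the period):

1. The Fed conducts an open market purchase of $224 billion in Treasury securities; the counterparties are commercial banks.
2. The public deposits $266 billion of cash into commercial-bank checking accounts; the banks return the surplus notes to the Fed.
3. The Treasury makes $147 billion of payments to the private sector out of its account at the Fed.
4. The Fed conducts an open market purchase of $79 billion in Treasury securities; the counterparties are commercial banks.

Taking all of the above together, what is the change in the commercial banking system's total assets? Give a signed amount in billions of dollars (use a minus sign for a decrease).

OMO purchase (from banks) $224 billion: just an asset swap on bank balance sheets → 0.
Currency deposit $266 billion: bank balance sheets expand → +$266B.
Government spending $147 billion: bank balance sheets expand → +$147B.
OMO purchase (from banks) $79 billion: just an asset swap on bank balance sheets → 0.
Net: 0 + 266 + 147 + 0 = +$413 billion.

+$413 billion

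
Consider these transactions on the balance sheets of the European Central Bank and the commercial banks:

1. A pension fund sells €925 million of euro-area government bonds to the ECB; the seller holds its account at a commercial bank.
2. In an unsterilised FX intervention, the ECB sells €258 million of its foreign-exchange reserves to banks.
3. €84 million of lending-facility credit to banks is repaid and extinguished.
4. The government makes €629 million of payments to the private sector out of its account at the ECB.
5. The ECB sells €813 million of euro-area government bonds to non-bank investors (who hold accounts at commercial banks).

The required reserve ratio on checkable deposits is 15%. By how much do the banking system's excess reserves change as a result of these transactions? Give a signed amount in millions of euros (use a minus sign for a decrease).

Asset purchase (from non-banks) €925 million: reserves +€925M, deposits +€925M.
FX sale €258 million: reserves −€258M, deposits 0.
Discount-window repayment €84 million: reserves −€84M, deposits 0.
Government spending €629 million: reserves +€629M, deposits +€629M.
Asset sale (to non-banks) €813 million: reserves −€813M, deposits −€813M.
Totals: Δreserves = +€399M, Δdeposits = +€741M.
Δrequired reserves = 15% × +€741M = +€111.15M.
Δexcess reserves = Δreserves − Δrequired = +€399M − (+€111.15M) = +€287.85 million.

+€287.85 million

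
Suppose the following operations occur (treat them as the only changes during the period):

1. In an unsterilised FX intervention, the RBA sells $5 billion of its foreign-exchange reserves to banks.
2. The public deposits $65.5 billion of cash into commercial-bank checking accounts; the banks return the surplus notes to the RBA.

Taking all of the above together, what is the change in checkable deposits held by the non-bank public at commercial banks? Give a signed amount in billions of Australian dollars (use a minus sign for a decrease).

RBA balance sheet:
  Assets:      Foreign assets −$5B
  Liabilities: Bank reserves +$60.5B, Currency in circulation −$65.5B
Commercial banking system:
  Assets:      Reserves at CB +$60.5B, Foreign assets +$5B
  Liabilities: Checkable deposits +$65.5B
So the change in checkable deposits held by the non-bank public at commercial banks is +$65.5 billion.

+$65.5 billion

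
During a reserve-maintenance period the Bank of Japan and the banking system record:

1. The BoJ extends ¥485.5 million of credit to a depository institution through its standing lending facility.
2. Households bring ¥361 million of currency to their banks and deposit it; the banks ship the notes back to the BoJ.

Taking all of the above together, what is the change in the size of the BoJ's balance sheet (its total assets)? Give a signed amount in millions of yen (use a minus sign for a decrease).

+¥485.5 million

BoJ balance sheet:
  Assets:      Loans to banks +¥485.5M
  Liabilities: Bank reserves +¥846.5M, Currency in circulation −¥361M
Change in total BoJ assets = +¥485.5 million.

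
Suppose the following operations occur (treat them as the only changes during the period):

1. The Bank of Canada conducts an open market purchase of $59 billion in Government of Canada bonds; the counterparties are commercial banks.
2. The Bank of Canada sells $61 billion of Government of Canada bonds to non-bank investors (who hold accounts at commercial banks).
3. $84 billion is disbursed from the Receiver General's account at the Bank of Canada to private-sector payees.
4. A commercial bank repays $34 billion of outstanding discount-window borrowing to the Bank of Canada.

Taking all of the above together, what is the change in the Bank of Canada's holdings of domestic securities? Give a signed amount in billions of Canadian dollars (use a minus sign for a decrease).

OMO purchase (from banks) $59 billion: securities added to the Bank of Canada's portfolio → +$59B.
Asset sale (to non-banks) $61 billion: securities removed from the Bank of Canada's portfolio → −$61B.
Government spending $84 billion: the Bank of Canada's securities portfolio is untouched → 0.
Discount-window repayment $34 billion: the Bank of Canada's securities portfolio is untouched → 0.
Net: 59 − 61 + 0 + 0 = -$2 billion.

-$2 billion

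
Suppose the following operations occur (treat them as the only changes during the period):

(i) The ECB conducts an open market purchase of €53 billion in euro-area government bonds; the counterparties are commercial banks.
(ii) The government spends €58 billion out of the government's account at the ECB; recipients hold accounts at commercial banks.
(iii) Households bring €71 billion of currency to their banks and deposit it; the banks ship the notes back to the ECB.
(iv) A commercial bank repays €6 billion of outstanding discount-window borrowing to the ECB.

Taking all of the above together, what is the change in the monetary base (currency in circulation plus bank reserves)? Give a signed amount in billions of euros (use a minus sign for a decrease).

+€105 billion

ECB balance sheet:
  Assets:      Securities +€53B, Loans to banks −€6B
  Liabilities: Bank reserves +€176B, Currency in circulation −€71B, Government deposits −€58B
Commercial banking system:
  Assets:      Reserves at CB +€176B, Securities −€53B
  Liabilities: Checkable deposits +€129B, Borrowings from CB −€6B
Monetary base = currency + reserves: −€71B + (+€176B) = +€105 billion.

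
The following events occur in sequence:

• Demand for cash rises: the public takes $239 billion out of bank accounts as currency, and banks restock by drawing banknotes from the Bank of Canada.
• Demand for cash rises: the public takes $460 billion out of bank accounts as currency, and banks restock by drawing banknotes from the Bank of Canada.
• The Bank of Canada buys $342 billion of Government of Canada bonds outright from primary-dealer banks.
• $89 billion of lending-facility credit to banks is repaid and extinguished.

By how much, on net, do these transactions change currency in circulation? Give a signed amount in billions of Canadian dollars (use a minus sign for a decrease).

+$699 billion

Currency withdrawal $239 billion: notes leave the central bank → +$239B.
Currency withdrawal $460 billion: notes leave the central bank → +$460B.
OMO purchase (from banks) $342 billion: no currency enters or leaves circulation → 0.
Discount-window repayment $89 billion: no currency enters or leaves circulation → 0.
Net: 239 + 460 + 0 + 0 = +$699 billion.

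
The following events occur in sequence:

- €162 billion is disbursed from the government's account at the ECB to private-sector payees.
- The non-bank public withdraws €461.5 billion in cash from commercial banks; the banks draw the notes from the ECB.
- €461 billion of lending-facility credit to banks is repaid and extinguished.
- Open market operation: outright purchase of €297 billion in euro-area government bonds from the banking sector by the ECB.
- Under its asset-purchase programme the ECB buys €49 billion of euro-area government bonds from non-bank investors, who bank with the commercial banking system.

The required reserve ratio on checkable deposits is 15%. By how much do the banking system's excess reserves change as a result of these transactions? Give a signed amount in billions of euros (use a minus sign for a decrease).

Government spending €162 billion: reserves +€162B, deposits +€162B.
Currency withdrawal €461.5 billion: reserves −€461.5B, deposits −€461.5B.
Discount-window repayment €461 billion: reserves −€461B, deposits 0.
OMO purchase (from banks) €297 billion: reserves +€297B, deposits 0.
Asset purchase (from non-banks) €49 billion: reserves +€49B, deposits +€49B.
Totals: Δreserves = −€414.5B, Δdeposits = −€250.5B.
Δrequired reserves = 15% × −€250.5B = −€37.575B.
Δexcess reserves = Δreserves − Δrequired = −€414.5B − (−€37.575B) = -€376.925 billion.

-€376.925 billion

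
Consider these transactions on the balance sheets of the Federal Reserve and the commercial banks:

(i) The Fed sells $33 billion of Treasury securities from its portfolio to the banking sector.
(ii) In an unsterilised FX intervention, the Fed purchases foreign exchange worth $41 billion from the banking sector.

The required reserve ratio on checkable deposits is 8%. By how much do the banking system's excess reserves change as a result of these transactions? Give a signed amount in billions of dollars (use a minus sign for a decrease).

+$8 billion

OMO sale (to banks) $33 billion: reserves −$33B, deposits 0.
FX purchase $41 billion: reserves +$41B, deposits 0.
Totals: Δreserves = +$8B, Δdeposits = 0.
Δrequired reserves = 8% × 0 = 0.
Δexcess reserves = Δreserves − Δrequired = +$8B − (0) = +$8 billion.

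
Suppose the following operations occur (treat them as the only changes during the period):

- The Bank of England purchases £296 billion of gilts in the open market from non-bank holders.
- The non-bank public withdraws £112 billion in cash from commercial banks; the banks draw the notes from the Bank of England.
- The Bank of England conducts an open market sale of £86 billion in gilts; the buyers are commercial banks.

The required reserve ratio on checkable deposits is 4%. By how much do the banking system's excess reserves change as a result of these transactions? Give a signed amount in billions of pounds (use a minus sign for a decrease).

+£90.64 billion

Asset purchase (from non-banks) £296 billion: reserves +£296B, deposits +£296B.
Currency withdrawal £112 billion: reserves −£112B, deposits −£112B.
OMO sale (to banks) £86 billion: reserves −£86B, deposits 0.
Totals: Δreserves = +£98B, Δdeposits = +£184B.
Δrequired reserves = 4% × +£184B = +£7.36B.
Δexcess reserves = Δreserves − Δrequired = +£98B − (+£7.36B) = +£90.64 billion.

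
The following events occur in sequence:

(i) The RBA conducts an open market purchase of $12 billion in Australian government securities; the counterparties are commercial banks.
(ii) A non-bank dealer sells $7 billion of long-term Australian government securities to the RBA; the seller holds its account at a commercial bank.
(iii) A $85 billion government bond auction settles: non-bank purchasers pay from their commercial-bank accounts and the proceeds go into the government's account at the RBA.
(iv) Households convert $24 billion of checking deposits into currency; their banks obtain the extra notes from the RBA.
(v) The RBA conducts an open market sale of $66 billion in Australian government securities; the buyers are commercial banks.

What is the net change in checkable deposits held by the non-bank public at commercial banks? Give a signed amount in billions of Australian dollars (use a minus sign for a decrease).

RBA balance sheet:
  Assets:      Securities −$47B
  Liabilities: Bank reserves −$156B, Currency in circulation +$24B, Government deposits +$85B
Commercial banking system:
  Assets:      Reserves at CB −$156B, Securities +$54B
  Liabilities: Checkable deposits −$102B
So the change in checkable deposits held by the non-bank public at commercial banks is -$102 billion.

-$102 billion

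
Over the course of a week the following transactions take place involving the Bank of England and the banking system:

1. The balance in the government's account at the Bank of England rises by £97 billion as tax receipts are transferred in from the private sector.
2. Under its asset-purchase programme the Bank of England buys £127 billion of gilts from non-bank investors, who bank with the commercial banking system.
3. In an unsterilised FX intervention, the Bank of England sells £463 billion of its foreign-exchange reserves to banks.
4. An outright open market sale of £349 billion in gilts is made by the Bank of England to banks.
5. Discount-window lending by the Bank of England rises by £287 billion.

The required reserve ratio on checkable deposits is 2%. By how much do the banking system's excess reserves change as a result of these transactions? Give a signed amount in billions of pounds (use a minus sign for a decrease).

Government account inflow £97 billion: reserves −£97B, deposits −£97B.
Asset purchase (from non-banks) £127 billion: reserves +£127B, deposits +£127B.
FX sale £463 billion: reserves −£463B, deposits 0.
OMO sale (to banks) £349 billion: reserves −£349B, deposits 0.
Discount-window loan £287 billion: reserves +£287B, deposits 0.
Totals: Δreserves = −£495B, Δdeposits = +£30B.
Δrequired reserves = 2% × +£30B = +£0.6B.
Δexcess reserves = Δreserves − Δrequired = −£495B − (+£0.6B) = -£495.6 billion.

-£495.6 billion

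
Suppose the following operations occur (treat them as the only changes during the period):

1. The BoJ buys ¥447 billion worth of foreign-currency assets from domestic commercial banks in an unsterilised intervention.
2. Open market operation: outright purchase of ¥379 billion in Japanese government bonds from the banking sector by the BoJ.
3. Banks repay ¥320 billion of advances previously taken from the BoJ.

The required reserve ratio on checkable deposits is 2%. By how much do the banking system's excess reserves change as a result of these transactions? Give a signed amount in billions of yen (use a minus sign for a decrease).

+¥506 billion

FX purchase ¥447 billion: reserves +¥447B, deposits 0.
OMO purchase (from banks) ¥379 billion: reserves +¥379B, deposits 0.
Discount-window repayment ¥320 billion: reserves −¥320B, deposits 0.
Totals: Δreserves = +¥506B, Δdeposits = 0.
Δrequired reserves = 2% × 0 = 0.
Δexcess reserves = Δreserves − Δrequired = +¥506B − (0) = +¥506 billion.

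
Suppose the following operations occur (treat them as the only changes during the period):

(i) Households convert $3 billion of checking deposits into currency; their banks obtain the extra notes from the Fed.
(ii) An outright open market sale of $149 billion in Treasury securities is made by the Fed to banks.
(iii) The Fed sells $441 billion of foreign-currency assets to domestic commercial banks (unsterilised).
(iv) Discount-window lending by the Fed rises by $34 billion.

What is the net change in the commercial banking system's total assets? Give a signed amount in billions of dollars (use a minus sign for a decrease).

Fed balance sheet:
  Assets:      Securities −$149B, Loans to banks +$34B, Foreign assets −$441B
  Liabilities: Bank reserves −$559B, Currency in circulation +$3B
Commercial banking system:
  Assets:      Reserves at CB −$559B, Securities +$149B, Foreign assets +$441B
  Liabilities: Checkable deposits −$3B, Borrowings from CB +$34B
Change in total bank assets = +$31 billion.

+$31 billion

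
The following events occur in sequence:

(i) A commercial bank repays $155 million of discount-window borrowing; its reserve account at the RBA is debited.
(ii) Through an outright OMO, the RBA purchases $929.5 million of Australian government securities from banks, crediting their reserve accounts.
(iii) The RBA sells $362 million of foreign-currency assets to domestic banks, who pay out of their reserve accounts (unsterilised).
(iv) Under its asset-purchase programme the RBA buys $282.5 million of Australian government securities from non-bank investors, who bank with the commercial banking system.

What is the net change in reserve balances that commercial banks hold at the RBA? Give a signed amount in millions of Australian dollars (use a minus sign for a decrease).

+$695 million

RBA balance sheet:
  Assets:      Securities +$1212M, Loans to banks −$155M, Foreign assets −$362M
  Liabilities: Bank reserves +$695M
So the change in reserve balances that commercial banks hold at the RBA is +$695 million.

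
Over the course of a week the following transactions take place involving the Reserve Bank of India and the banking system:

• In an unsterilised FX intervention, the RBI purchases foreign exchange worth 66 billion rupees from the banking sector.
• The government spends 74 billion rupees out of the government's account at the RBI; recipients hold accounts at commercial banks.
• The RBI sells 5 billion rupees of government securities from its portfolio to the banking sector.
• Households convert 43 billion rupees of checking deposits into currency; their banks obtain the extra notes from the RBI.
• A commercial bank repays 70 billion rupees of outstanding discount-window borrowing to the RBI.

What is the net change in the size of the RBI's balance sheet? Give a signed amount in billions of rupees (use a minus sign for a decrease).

RBI balance sheet:
  Assets:      Securities −5B, Loans to banks −70B, Foreign assets +66B
  Liabilities: Bank reserves +22B, Currency in circulation +43B, Government deposits −74B
Change in total RBI assets = -9 billion.

-9 billion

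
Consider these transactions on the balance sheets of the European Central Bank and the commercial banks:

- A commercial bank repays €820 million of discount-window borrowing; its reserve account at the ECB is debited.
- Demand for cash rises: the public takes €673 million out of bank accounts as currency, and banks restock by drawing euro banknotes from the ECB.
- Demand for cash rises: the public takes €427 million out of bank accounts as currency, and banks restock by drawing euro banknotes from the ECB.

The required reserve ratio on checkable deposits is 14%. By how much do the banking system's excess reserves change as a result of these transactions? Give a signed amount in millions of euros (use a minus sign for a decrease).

-€1766 million

Discount-window repayment €820 million: reserves −€820M, deposits 0.
Currency withdrawal €673 million: reserves −€673M, deposits −€673M.
Currency withdrawal €427 million: reserves −€427M, deposits −€427M.
Totals: Δreserves = −€1920M, Δdeposits = −€1100M.
Δrequired reserves = 14% × −€1100M = −€154M.
Δexcess reserves = Δreserves − Δrequired = −€1920M − (−€154M) = -€1766 million.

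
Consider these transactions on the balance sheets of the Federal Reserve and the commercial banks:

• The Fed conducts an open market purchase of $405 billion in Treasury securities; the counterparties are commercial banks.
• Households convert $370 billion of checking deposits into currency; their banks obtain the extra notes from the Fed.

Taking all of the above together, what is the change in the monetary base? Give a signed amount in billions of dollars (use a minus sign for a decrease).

OMO purchase (from banks) $405 billion: Fed balance sheet expands → +$405B.
Currency withdrawal $370 billion: just a shift between currency and reserves — both are base money → 0.
Net: 405 + 0 = +$405 billion.

+$405 billion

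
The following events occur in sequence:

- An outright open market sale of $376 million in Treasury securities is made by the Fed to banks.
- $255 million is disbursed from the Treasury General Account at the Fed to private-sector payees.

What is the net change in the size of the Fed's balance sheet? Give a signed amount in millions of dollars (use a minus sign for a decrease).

OMO sale (to banks) $376 million: a Fed asset is shed → −$376M.
Government spending $255 million: only the composition of liabilities changes → 0.
Net: −376 + 0 = -$376 million.

-$376 million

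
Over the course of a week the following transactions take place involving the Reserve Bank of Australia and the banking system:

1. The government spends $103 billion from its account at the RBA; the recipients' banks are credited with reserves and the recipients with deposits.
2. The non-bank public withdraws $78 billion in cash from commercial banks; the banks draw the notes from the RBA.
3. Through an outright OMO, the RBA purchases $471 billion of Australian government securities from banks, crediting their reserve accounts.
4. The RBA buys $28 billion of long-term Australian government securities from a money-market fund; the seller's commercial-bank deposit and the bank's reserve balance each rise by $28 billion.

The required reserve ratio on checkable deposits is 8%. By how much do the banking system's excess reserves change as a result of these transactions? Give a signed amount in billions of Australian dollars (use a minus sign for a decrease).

Government spending $103 billion: reserves +$103B, deposits +$103B.
Currency withdrawal $78 billion: reserves −$78B, deposits −$78B.
OMO purchase (from banks) $471 billion: reserves +$471B, deposits 0.
Asset purchase (from non-banks) $28 billion: reserves +$28B, deposits +$28B.
Totals: Δreserves = +$524B, Δdeposits = +$53B.
Δrequired reserves = 8% × +$53B = +$4.24B.
Δexcess reserves = Δreserves − Δrequired = +$524B − (+$4.24B) = +$519.76 billion.

+$519.76 billion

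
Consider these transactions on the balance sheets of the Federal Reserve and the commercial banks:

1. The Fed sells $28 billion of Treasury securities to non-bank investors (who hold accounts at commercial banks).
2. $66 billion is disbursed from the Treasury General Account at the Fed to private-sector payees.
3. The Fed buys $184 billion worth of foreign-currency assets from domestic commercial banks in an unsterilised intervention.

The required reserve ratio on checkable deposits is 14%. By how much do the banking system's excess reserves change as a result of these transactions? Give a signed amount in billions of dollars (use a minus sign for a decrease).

Asset sale (to non-banks) $28 billion: reserves −$28B, deposits −$28B.
Government spending $66 billion: reserves +$66B, deposits +$66B.
FX purchase $184 billion: reserves +$184B, deposits 0.
Totals: Δreserves = +$222B, Δdeposits = +$38B.
Δrequired reserves = 14% × +$38B = +$5.32B.
Δexcess reserves = Δreserves − Δrequired = +$222B − (+$5.32B) = +$216.68 billion.

+$216.68 billion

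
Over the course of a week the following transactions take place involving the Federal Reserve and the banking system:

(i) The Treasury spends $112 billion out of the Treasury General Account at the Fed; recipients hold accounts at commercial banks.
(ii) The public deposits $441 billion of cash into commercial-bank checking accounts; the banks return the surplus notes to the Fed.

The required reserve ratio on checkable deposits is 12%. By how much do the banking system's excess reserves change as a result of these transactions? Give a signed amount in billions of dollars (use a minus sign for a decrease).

Government spending $112 billion: reserves +$112B, deposits +$112B.
Currency deposit $441 billion: reserves +$441B, deposits +$441B.
Totals: Δreserves = +$553B, Δdeposits = +$553B.
Δrequired reserves = 12% × +$553B = +$66.36B.
Δexcess reserves = Δreserves − Δrequired = +$553B − (+$66.36B) = +$486.64 billion.

+$486.64 billion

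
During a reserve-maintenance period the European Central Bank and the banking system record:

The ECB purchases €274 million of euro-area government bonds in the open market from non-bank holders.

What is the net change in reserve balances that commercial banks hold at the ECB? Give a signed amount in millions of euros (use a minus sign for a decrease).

+€274 million

Asset purchase (from non-banks) €274 million: the ECB pays by crediting reserve accounts → +€274M.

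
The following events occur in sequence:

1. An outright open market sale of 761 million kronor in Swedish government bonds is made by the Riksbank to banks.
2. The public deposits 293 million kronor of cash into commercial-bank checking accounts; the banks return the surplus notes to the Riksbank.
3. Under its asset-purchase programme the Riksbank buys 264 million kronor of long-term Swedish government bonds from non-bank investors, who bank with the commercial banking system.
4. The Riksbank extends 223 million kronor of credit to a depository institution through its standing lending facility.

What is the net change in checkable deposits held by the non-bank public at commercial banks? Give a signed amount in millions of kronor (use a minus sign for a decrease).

+557 million

OMO sale (to banks) 761 million kronor: the counterparty is a bank, so public deposits are unchanged → 0.
Currency deposit 293 million kronor: non-bank counterparties' bank balances rise → +293M.
Asset purchase (from non-banks) 264 million kronor: non-bank counterparties' bank balances rise → +264M.
Discount-window loan 223 million kronor: the counterparty is a bank, so public deposits are unchanged → 0.
Net: 0 + 293 + 264 + 0 = +557 million.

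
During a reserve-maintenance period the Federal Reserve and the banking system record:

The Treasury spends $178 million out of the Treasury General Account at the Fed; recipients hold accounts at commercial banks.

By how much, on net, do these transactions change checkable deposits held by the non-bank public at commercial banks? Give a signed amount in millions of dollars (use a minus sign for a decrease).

+$178 million

Fed balance sheet:
  Assets:      no change
  Liabilities: Bank reserves +$178M, Government deposits −$178M
Commercial banking system:
  Assets:      Reserves at CB +$178M
  Liabilities: Checkable deposits +$178M
So the change in checkable deposits held by the non-bank public at commercial banks is +$178 million.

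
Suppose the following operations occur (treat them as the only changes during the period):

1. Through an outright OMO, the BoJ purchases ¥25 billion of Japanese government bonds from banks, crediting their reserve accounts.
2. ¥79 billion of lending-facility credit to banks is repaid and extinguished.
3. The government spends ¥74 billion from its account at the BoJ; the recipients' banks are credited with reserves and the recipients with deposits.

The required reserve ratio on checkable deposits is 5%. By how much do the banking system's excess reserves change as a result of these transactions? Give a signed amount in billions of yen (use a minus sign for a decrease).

OMO purchase (from banks) ¥25 billion: reserves +¥25B, deposits 0.
Discount-window repayment ¥79 billion: reserves −¥79B, deposits 0.
Government spending ¥74 billion: reserves +¥74B, deposits +¥74B.
Totals: Δreserves = +¥20B, Δdeposits = +¥74B.
Δrequired reserves = 5% × +¥74B = +¥3.7B.
Δexcess reserves = Δreserves − Δrequired = +¥20B − (+¥3.7B) = +¥16.3 billion.

+¥16.3 billion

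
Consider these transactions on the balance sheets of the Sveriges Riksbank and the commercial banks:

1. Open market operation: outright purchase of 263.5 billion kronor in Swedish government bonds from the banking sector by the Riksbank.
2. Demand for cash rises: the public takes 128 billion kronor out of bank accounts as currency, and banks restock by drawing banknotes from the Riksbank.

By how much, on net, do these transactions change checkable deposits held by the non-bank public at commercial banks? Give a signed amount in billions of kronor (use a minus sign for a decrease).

OMO purchase (from banks) 263.5 billion kronor: the counterparty is a bank, so public deposits are unchanged → 0.
Currency withdrawal 128 billion kronor: non-bank counterparties' bank balances fall → −128B.
Net: 0 − 128 = -128 billion.

-128 billion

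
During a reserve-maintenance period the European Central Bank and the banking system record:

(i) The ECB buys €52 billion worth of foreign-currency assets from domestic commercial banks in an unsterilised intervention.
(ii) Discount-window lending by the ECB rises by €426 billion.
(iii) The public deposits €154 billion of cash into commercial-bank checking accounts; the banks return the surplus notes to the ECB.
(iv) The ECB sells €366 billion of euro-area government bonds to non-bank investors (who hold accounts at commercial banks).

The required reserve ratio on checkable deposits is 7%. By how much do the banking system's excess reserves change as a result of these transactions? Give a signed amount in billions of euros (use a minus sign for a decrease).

+€280.84 billion

FX purchase €52 billion: reserves +€52B, deposits 0.
Discount-window loan €426 billion: reserves +€426B, deposits 0.
Currency deposit €154 billion: reserves +€154B, deposits +€154B.
Asset sale (to non-banks) €366 billion: reserves −€366B, deposits −€366B.
Totals: Δreserves = +€266B, Δdeposits = −€212B.
Δrequired reserves = 7% × −€212B = −€14.84B.
Δexcess reserves = Δreserves − Δrequired = +€266B − (−€14.84B) = +€280.84 billion.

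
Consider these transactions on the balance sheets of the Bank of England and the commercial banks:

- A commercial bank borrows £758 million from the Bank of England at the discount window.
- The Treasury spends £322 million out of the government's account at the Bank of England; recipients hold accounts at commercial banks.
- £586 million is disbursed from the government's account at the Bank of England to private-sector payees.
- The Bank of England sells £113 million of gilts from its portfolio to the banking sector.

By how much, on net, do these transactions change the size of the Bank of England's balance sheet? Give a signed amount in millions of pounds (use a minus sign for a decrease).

Bank of England balance sheet:
  Assets:      Securities −£113M, Loans to banks +£758M
  Liabilities: Bank reserves +£1553M, Government deposits −£908M
Commercial banking system:
  Assets:      Reserves at CB +£1553M, Securities +£113M
  Liabilities: Checkable deposits +£908M, Borrowings from CB +£758M
Change in total Bank of England assets = +£645 million.

+£645 million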